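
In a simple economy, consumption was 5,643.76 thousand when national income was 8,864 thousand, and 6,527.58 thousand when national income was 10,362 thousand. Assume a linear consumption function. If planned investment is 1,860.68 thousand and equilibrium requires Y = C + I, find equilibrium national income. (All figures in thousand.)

Y = 5548

MPC = (6527.58 − 5643.76)/(10362 − 8864) = 883.82/1498 = 0.59
a = 5643.76 − 0.59(8864) = 414
Equilibrium: Y = 414 + 0.59Y + 1860.68
0.41Y = 2274.68, so Y = 2274.68/0.41 = 5548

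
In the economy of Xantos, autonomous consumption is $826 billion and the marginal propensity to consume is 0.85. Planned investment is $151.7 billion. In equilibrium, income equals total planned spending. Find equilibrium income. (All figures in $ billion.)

Y = 6518

Y = C + I = 826 + 0.85Y + 151.7
Y − 0.85Y = 977.7
0.15Y = 977.7, so Y = 977.7/0.15 = 6518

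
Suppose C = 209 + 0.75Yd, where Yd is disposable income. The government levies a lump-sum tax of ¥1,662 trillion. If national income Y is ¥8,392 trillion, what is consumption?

Yd = Y − T = 8392 − 1662 = 6730
C = 209 + 0.75(6730) = 209 + 5047.5 = 5256.5

C = 5256.5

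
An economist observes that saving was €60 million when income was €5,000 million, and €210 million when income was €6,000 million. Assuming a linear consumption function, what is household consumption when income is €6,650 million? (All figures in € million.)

C = 6342.5

MPS = ΔS/ΔY = (210 − 60)/(6000 − 5000) = 150/1000 = 0.15
MPC = 1 − MPS = 0.85
Autonomous saving = 60 − 0.15(5000) = -690, so a = 690
C = 690 + 0.85(6650) = 690 + 5652.5 = 6342.5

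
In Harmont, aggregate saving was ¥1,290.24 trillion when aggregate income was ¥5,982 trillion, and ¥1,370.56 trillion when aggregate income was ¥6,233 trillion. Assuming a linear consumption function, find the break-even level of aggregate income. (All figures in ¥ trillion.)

Y = 1950

MPS = ΔS/ΔY = (1370.56 − 1290.24)/(6233 − 5982) = 80.32/251 = 0.32
MPC = 1 − MPS = 0.68
From S(5982) = 1290.24: −a + 0.32(5982) = 1290.24, so a = 1914.24 − 1290.24 = 624
Break-even (S = 0): Y = a/MPS = 624/0.32 = 1950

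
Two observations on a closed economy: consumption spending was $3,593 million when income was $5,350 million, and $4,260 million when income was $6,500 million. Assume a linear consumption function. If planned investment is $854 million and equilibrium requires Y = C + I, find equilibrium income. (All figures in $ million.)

Y = 3200

MPC = (4260 − 3593)/(6500 − 5350) = 667/1150 = 0.58
a = 3593 − 0.58(5350) = 490
Equilibrium: Y = 490 + 0.58Y + 854
0.42Y = 1344, so Y = 1344/0.42 = 3200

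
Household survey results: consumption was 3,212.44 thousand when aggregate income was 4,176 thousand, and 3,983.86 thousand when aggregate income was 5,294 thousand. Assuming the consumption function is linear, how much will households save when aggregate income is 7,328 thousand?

S = 1940.68

MPC = (3983.86 − 3212.44)/(5294 − 4176) = 771.42/1118 = 0.69
a = 3212.44 − 0.69(4176) = 3212.44 − 2881.44 = 331
C = 331 + 0.69(7328) = 5387.32
S = 7328 − 5387.32 = 1940.68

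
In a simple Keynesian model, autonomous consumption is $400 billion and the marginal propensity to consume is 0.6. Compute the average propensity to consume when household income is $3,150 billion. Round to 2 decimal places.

APC = 0.73

C = 400 + 0.6(3150) = 2290
APC = C/Y = 2290/3150 = 0.73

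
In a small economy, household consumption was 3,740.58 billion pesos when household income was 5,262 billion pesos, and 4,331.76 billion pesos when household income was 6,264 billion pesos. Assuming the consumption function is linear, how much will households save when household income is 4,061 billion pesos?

MPC = (4331.76 − 3740.58)/(6264 − 5262) = 591.18/1002 = 0.59
a = 3740.58 − 0.59(5262) = 3740.58 − 3104.58 = 636
C = 636 + 0.59(4061) = 3031.99
S = 4061 − 3031.99 = 1029.01

S = 1029.01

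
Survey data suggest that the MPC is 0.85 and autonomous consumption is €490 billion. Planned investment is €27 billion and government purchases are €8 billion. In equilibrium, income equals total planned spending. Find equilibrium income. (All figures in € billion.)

Y = C + I + G = 490 + 0.85Y + 27 + 8
Y − 0.85Y = 525
0.15Y = 525, so Y = 525/0.15 = 3500

Y = 3500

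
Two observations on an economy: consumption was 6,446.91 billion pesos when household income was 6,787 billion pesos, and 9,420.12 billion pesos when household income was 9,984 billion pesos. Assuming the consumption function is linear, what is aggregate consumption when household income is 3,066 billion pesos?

MPC = (9420.12 − 6446.91)/(9984 − 6787) = 2973.21/3197 = 0.93
a = 6446.91 − 0.93(6787) = 6446.91 − 6311.91 = 135
C = 135 + 0.93(3066) = 135 + 2851.38 = 2986.38

C = 2986.38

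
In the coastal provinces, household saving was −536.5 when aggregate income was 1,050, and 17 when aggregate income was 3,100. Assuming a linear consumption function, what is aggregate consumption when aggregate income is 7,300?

C = 6149

MPS = ΔS/ΔY = (17 − (-536.5))/(3100 − 1050) = 553.5/2050 = 0.27
MPC = 1 − MPS = 0.73
Autonomous saving = -536.5 − 0.27(1050) = -820, so a = 820
C = 820 + 0.73(7300) = 820 + 5329 = 6149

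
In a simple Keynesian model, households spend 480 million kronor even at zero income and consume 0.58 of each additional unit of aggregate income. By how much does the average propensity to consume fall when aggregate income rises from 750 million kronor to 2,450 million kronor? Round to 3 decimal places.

At Y = 750: C = 480 + 0.58(750) = 915, APC = 915/750 = 1.2200
At Y = 2450: C = 1901, APC = 1901/2450 = 0.7759
Fall in APC = 1.2200 − 0.7759 = 0.4441 ≈ 0.444

ΔAPC = 0.444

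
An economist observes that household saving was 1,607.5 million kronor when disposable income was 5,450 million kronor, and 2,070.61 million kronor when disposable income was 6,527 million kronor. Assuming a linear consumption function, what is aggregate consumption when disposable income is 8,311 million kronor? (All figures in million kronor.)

C = 5473.27

MPS = ΔS/ΔY = (2070.61 − 1607.5)/(6527 − 5450) = 463.11/1077 = 0.43
MPC = 1 − MPS = 0.57
Autonomous saving = 1607.5 − 0.43(5450) = -736, so a = 736
C = 736 + 0.57(8311) = 736 + 4737.27 = 5473.27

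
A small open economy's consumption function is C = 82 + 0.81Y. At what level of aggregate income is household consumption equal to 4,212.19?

82 + 0.81Y = 4212.19
0.81Y = 4130.19, so Y = 4130.19/0.81 = 5099

Y = 5099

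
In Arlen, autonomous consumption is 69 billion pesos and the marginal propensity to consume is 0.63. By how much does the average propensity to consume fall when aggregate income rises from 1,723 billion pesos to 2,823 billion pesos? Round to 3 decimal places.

At Y = 1723: C = 69 + 0.63(1723) = 1154.49, APC = 1154.49/1723 = 0.6700
At Y = 2823: C = 1847.49, APC = 1847.49/2823 = 0.6544
Fall in APC = 0.6700 − 0.6544 = 0.0156 ≈ 0.016

ΔAPC = 0.016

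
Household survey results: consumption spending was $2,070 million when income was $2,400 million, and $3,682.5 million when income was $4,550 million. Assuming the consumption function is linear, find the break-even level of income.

Y = 1080

MPC = (3682.5 − 2070)/(4550 − 2400) = 1612.5/2150 = 0.75
a = 2070 − 0.75(2400) = 2070 − 1800 = 270
Break-even: Y = a/(1−MPC) = 270/0.25 = 1080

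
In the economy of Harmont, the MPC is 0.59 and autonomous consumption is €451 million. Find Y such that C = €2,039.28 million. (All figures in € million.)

Y = 2692

451 + 0.59Y = 2039.28
0.59Y = 1588.28, so Y = 1588.28/0.59 = 2692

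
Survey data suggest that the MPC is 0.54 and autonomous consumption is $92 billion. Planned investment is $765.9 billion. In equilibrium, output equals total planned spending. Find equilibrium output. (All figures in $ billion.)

Y = 1865

Y = C + I = 92 + 0.54Y + 765.9
Y − 0.54Y = 857.9
0.46Y = 857.9, so Y = 857.9/0.46 = 1865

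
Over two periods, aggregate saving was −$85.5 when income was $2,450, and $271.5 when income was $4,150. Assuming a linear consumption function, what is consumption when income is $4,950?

MPS = ΔS/ΔY = (271.5 − (-85.5))/(4150 − 2450) = 357/1700 = 0.21
MPC = 1 − MPS = 0.79
Autonomous saving = -85.5 − 0.21(2450) = -600, so a = 600
C = 600 + 0.79(4950) = 600 + 3910.5 = 4510.5

C = 4510.5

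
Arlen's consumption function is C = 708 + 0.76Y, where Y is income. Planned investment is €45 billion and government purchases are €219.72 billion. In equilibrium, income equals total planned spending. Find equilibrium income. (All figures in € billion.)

Y = 4053

Y = C + I + G = 708 + 0.76Y + 45 + 219.72
Y − 0.76Y = 972.72
0.24Y = 972.72, so Y = 972.72/0.24 = 4053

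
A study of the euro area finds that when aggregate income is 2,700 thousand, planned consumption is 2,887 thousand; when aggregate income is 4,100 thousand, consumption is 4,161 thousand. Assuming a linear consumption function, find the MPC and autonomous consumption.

MPC = ΔC/ΔY = (4161 − 2887)/(4100 − 2700) = 1274/1400 = 0.91
a = C − MPC·Y = 2887 − 0.91(2700) = 2887 − 2457 = 430

MPC = 0.91; a = 430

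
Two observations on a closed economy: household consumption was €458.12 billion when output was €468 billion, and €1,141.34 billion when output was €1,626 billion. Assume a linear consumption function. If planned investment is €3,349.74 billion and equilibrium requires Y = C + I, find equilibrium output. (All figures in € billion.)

Y = 8614

MPC = (1141.34 − 458.12)/(1626 − 468) = 683.22/1158 = 0.59
a = 458.12 − 0.59(468) = 182
Equilibrium: Y = 182 + 0.59Y + 3349.74
0.41Y = 3531.74, so Y = 3531.74/0.41 = 8614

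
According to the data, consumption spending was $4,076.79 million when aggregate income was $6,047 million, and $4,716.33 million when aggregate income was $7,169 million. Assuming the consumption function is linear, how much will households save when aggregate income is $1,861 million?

MPC = (4716.33 − 4076.79)/(7169 − 6047) = 639.54/1122 = 0.57
a = 4076.79 − 0.57(6047) = 4076.79 − 3446.79 = 630
C = 630 + 0.57(1861) = 1690.77
S = 1861 − 1690.77 = 170.23

S = 170.23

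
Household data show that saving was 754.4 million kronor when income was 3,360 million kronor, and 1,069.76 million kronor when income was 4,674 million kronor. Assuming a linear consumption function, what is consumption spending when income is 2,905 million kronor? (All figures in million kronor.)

MPS = ΔS/ΔY = (1069.76 − 754.4)/(4674 − 3360) = 315.36/1314 = 0.24
MPC = 1 − MPS = 0.76
Autonomous saving = 754.4 − 0.24(3360) = -52, so a = 52
C = 52 + 0.76(2905) = 52 + 2207.8 = 2259.8

C = 2259.8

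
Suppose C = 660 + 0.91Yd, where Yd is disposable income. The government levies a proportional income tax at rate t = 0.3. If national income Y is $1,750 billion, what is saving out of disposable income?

Yd = (1 − 0.3)(1750) = 0.7(1750) = 1225
C = 660 + 0.91(1225) = 660 + 1114.75 = 1774.75
S = Yd − C = 1225 − 1774.75 = -549.75

S = -549.75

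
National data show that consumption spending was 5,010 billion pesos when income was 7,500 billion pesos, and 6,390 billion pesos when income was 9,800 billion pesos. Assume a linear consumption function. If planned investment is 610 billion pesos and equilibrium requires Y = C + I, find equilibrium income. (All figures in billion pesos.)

Y = 2800

MPC = (6390 − 5010)/(9800 − 7500) = 1380/2300 = 0.6
a = 5010 − 0.6(7500) = 510
Equilibrium: Y = 510 + 0.6Y + 610
0.4Y = 1120, so Y = 1120/0.4 = 2800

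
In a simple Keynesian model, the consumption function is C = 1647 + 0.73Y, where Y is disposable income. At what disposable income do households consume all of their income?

At break-even, C = Y: 1647 + 0.73Y = Y
0.27Y = 1647, so Y = 1647/0.27 = 6100

Y = 6100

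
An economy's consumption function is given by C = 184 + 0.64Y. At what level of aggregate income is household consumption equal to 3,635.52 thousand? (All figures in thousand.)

Y = 5393

184 + 0.64Y = 3635.52
0.64Y = 3451.52, so Y = 3451.52/0.64 = 5393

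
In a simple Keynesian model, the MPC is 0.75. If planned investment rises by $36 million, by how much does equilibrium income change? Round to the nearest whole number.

ΔY ≈ 144

The multiplier is 1/(1 − MPC) = 1/0.25.
ΔY = 36/0.25 = 144.00 ≈ 144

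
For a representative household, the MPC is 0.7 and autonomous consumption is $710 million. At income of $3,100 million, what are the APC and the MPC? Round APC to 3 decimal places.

APC = 0.929; MPC = 0.7

MPC = 0.7 (the slope of the consumption function)
C = 710 + 0.7(3100) = 2880, so APC = 2880/3100 = 0.929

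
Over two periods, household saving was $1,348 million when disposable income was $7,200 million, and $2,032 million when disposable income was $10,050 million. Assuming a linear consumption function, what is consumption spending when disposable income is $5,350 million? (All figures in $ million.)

MPS = ΔS/ΔY = (2032 − 1348)/(10050 − 7200) = 684/2850 = 0.24
MPC = 1 − MPS = 0.76
Autonomous saving = 1348 − 0.24(7200) = -380, so a = 380
C = 380 + 0.76(5350) = 380 + 4066 = 4446

C = 4446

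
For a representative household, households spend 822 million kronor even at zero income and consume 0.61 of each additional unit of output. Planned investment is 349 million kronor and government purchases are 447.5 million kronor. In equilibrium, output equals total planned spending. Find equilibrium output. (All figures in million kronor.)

Y = 4150

Y = C + I + G = 822 + 0.61Y + 349 + 447.5
Y − 0.61Y = 1618.5
0.39Y = 1618.5, so Y = 1618.5/0.39 = 4150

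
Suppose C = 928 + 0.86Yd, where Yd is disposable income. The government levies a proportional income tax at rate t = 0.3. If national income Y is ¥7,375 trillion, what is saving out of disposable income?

S = -205.25

Yd = (1 − 0.3)(7375) = 0.7(7375) = 5162.5
C = 928 + 0.86(5162.5) = 928 + 4439.75 = 5367.75
S = Yd − C = 5162.5 − 5367.75 = -205.25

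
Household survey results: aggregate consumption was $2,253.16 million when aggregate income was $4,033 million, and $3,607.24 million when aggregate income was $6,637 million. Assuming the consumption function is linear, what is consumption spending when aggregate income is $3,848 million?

MPC = (3607.24 − 2253.16)/(6637 − 4033) = 1354.08/2604 = 0.52
a = 2253.16 − 0.52(4033) = 2253.16 − 2097.16 = 156
C = 156 + 0.52(3848) = 156 + 2000.96 = 2156.96

C = 2156.96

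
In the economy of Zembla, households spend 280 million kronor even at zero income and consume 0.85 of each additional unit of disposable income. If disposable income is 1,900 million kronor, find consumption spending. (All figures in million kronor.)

C = 1895

C = 280 + 0.85(1900) = 280 + 1615 = 1895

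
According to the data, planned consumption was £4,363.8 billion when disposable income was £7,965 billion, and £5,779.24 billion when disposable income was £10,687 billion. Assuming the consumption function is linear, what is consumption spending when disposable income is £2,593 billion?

MPC = (5779.24 − 4363.8)/(10687 − 7965) = 1415.44/2722 = 0.52
a = 4363.8 − 0.52(7965) = 4363.8 − 4141.8 = 222
C = 222 + 0.52(2593) = 222 + 1348.36 = 1570.36

C = 1570.36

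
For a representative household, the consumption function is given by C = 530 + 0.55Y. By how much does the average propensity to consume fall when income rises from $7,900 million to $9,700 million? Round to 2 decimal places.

ΔAPC = 0.01

At Y = 7900: C = 530 + 0.55(7900) = 4875, APC = 4875/7900 = 0.617
At Y = 9700: C = 5865, APC = 5865/9700 = 0.605
Fall in APC = 0.617 − 0.605 = 0.012 ≈ 0.01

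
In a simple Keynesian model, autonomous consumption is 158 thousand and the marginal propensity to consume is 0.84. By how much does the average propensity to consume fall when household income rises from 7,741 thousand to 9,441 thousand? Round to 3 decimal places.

At Y = 7741: C = 158 + 0.84(7741) = 6660.44, APC = 6660.44/7741 = 0.8604
At Y = 9441: C = 8088.44, APC = 8088.44/9441 = 0.8567
Fall in APC = 0.8604 − 0.8567 = 0.0037 ≈ 0.004

ΔAPC = 0.004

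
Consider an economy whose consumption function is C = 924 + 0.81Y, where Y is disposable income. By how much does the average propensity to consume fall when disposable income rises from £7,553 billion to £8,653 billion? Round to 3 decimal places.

At Y = 7553: C = 924 + 0.81(7553) = 7041.93, APC = 7041.93/7553 = 0.9323
At Y = 8653: C = 7932.93, APC = 7932.93/8653 = 0.9168
Fall in APC = 0.9323 − 0.9168 = 0.0155 ≈ 0.016

ΔAPC = 0.016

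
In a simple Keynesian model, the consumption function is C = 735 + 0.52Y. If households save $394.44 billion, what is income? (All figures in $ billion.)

S = Y − C = -735 + 0.48Y
-735 + 0.48Y = 394.44, so 0.48Y = 1129.44 and Y = 2353

Y = 2353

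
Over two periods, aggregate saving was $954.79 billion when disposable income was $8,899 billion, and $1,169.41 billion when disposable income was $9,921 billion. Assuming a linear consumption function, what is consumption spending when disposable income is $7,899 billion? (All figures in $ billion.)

C = 7154.21

MPS = ΔS/ΔY = (1169.41 − 954.79)/(9921 − 8899) = 214.62/1022 = 0.21
MPC = 1 − MPS = 0.79
Autonomous saving = 954.79 − 0.21(8899) = -914, so a = 914
C = 914 + 0.79(7899) = 914 + 6240.21 = 7154.21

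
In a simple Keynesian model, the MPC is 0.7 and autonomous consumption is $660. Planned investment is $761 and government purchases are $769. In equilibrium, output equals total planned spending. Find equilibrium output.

Y = C + I + G = 660 + 0.7Y + 761 + 769
Y − 0.7Y = 2190
0.3Y = 2190, so Y = 2190/0.3 = 7300

Y = 7300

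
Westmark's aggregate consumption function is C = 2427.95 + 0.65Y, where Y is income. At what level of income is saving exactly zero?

Y = 6937

At break-even, C = Y: 2427.95 + 0.65Y = Y
0.35Y = 2427.95, so Y = 2427.95/0.35 = 6937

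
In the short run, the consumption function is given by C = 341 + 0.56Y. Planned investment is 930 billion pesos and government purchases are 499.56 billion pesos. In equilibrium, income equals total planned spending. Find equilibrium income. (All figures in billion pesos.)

Y = 4024

Y = C + I + G = 341 + 0.56Y + 930 + 499.56
Y − 0.56Y = 1770.56
0.44Y = 1770.56, so Y = 1770.56/0.44 = 4024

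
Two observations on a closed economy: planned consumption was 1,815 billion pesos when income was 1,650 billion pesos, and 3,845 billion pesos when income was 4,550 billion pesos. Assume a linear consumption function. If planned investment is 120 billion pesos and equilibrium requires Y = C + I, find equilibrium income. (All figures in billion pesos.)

MPC = (3845 − 1815)/(4550 − 1650) = 2030/2900 = 0.7
a = 1815 − 0.7(1650) = 660
Equilibrium: Y = 660 + 0.7Y + 120
0.3Y = 780, so Y = 780/0.3 = 2600

Y = 2600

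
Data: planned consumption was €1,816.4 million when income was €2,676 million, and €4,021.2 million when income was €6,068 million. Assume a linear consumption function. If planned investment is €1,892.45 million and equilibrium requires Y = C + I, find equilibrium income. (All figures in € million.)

Y = 5627

MPC = (4021.2 − 1816.4)/(6068 − 2676) = 2204.8/3392 = 0.65
a = 1816.4 − 0.65(2676) = 77
Equilibrium: Y = 77 + 0.65Y + 1892.45
0.35Y = 1969.45, so Y = 1969.45/0.35 = 5627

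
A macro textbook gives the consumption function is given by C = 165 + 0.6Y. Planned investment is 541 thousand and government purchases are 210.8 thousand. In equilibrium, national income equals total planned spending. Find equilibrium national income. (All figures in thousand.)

Y = C + I + G = 165 + 0.6Y + 541 + 210.8
Y − 0.6Y = 916.8
0.4Y = 916.8, so Y = 916.8/0.4 = 2292

Y = 2292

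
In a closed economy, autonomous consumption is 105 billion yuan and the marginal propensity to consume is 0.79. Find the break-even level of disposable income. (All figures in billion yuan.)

At break-even, C = Y: 105 + 0.79Y = Y
0.21Y = 105, so Y = 105/0.21 = 500

Y = 500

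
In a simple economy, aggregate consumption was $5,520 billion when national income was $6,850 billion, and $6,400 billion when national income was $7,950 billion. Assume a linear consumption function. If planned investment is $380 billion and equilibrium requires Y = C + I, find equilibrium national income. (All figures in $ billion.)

Y = 2100

MPC = (6400 − 5520)/(7950 − 6850) = 880/1100 = 0.8
a = 5520 − 0.8(6850) = 40
Equilibrium: Y = 40 + 0.8Y + 380
0.2Y = 420, so Y = 420/0.2 = 2100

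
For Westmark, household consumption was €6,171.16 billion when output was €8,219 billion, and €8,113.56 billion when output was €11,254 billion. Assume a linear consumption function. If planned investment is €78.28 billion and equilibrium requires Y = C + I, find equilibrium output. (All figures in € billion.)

MPC = (8113.56 − 6171.16)/(11254 − 8219) = 1942.4/3035 = 0.64
a = 6171.16 − 0.64(8219) = 911
Equilibrium: Y = 911 + 0.64Y + 78.28
0.36Y = 989.28, so Y = 989.28/0.36 = 2748

Y = 2748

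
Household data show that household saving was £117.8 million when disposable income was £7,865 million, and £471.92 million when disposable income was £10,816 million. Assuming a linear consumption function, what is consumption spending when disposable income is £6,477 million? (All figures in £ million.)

MPS = ΔS/ΔY = (471.92 − 117.8)/(10816 − 7865) = 354.12/2951 = 0.12
MPC = 1 − MPS = 0.88
Autonomous saving = 117.8 − 0.12(7865) = -826, so a = 826
C = 826 + 0.88(6477) = 826 + 5699.76 = 6525.76

C = 6525.76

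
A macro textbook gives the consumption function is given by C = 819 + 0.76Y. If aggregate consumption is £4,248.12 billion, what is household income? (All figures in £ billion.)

Y = 4512

819 + 0.76Y = 4248.12
0.76Y = 3429.12, so Y = 3429.12/0.76 = 4512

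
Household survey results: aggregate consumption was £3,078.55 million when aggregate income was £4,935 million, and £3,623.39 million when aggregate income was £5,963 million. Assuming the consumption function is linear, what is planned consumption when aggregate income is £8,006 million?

MPC = (3623.39 − 3078.55)/(5963 − 4935) = 544.84/1028 = 0.53
a = 3078.55 − 0.53(4935) = 3078.55 − 2615.55 = 463
C = 463 + 0.53(8006) = 463 + 4243.18 = 4706.18

C = 4706.18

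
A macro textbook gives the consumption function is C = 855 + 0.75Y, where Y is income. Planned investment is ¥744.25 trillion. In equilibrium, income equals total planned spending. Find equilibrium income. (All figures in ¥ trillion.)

Y = C + I = 855 + 0.75Y + 744.25
Y − 0.75Y = 1599.25
0.25Y = 1599.25, so Y = 1599.25/0.25 = 6397

Y = 6397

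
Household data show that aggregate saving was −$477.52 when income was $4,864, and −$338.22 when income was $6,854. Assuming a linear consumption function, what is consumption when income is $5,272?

C = 5720.96

MPS = ΔS/ΔY = (-338.22 − (-477.52))/(6854 − 4864) = 139.3/1990 = 0.07
MPC = 1 − MPS = 0.93
Autonomous saving = -477.52 − 0.07(4864) = -818, so a = 818
C = 818 + 0.93(5272) = 818 + 4902.96 = 5720.96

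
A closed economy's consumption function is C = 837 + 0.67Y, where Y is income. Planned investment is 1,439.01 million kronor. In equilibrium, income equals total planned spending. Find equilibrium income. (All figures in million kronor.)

Y = 6897

Y = C + I = 837 + 0.67Y + 1439.01
Y − 0.67Y = 2276.01
0.33Y = 2276.01, so Y = 2276.01/0.33 = 6897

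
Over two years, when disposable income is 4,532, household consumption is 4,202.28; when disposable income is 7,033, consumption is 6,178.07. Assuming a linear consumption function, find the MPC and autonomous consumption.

MPC = 0.79; a = 622

MPC = ΔC/ΔY = (6178.07 − 4202.28)/(7033 − 4532) = 1975.79/2501 = 0.79
a = C − MPC·Y = 4202.28 − 0.79(4532) = 4202.28 − 3580.28 = 622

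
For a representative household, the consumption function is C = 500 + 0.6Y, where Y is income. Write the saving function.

S = Y − C = Y − (500 + 0.6Y) = -500 + (1 − 0.6)Y

S = -500 + 0.4Y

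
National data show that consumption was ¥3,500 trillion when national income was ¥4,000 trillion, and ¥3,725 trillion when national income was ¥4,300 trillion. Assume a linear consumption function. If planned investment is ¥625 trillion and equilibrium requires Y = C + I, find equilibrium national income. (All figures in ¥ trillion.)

Y = 4500

MPC = (3725 − 3500)/(4300 − 4000) = 225/300 = 0.75
a = 3500 − 0.75(4000) = 500
Equilibrium: Y = 500 + 0.75Y + 625
0.25Y = 1125, so Y = 1125/0.25 = 4500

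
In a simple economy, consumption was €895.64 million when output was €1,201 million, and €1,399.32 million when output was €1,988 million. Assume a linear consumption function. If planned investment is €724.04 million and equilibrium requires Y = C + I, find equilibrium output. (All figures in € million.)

Y = 2364

MPC = (1399.32 − 895.64)/(1988 − 1201) = 503.68/787 = 0.64
a = 895.64 − 0.64(1201) = 127
Equilibrium: Y = 127 + 0.64Y + 724.04
0.36Y = 851.04, so Y = 851.04/0.36 = 2364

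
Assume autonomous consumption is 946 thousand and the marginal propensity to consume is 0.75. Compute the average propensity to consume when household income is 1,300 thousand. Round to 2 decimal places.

C = 946 + 0.75(1300) = 1921
APC = C/Y = 1921/1300 = 1.48

APC = 1.48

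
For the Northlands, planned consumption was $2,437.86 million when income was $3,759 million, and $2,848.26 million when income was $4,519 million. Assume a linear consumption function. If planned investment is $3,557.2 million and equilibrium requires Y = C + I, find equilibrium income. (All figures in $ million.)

Y = 8620

MPC = (2848.26 − 2437.86)/(4519 − 3759) = 410.4/760 = 0.54
a = 2437.86 − 0.54(3759) = 408
Equilibrium: Y = 408 + 0.54Y + 3557.2
0.46Y = 3965.2, so Y = 3965.2/0.46 = 8620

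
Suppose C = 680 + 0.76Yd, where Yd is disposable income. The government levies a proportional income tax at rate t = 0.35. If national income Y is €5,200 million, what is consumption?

Yd = (1 − 0.35)(5200) = 0.65(5200) = 3380
C = 680 + 0.76(3380) = 680 + 2568.8 = 3248.8

C = 3248.8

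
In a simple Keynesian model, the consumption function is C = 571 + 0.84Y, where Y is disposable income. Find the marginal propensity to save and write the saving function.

MPS = 0.16; S = -571 + 0.16Y

MPS = 1 − MPC = 1 − 0.84 = 0.16
S = Y − C = -571 + 0.16Y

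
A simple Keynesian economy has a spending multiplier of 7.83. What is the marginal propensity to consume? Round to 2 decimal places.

MPC = 0.87

k = 1/(1 − MPC), so 1 − MPC = 1/k = 1/7.83 = 0.1277
MPC = 1 − 0.1277 = 0.87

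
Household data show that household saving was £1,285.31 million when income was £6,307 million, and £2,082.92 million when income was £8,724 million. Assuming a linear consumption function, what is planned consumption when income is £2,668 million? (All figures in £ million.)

MPS = ΔS/ΔY = (2082.92 − 1285.31)/(8724 − 6307) = 797.61/2417 = 0.33
MPC = 1 − MPS = 0.67
Autonomous saving = 1285.31 − 0.33(6307) = -796, so a = 796
C = 796 + 0.67(2668) = 796 + 1787.56 = 2583.56

C = 2583.56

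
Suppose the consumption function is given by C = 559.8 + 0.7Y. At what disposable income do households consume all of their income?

At break-even, C = Y: 559.8 + 0.7Y = Y
0.3Y = 559.8, so Y = 559.8/0.3 = 1866

Y = 1866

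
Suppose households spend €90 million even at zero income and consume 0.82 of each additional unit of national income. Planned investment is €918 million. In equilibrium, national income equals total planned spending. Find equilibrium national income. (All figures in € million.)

Y = 5600

Y = C + I = 90 + 0.82Y + 918
Y − 0.82Y = 1008
0.18Y = 1008, so Y = 1008/0.18 = 5600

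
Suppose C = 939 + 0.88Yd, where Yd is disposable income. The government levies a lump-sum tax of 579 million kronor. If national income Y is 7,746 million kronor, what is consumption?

C = 7245.96

Yd = Y − T = 7746 − 579 = 7167
C = 939 + 0.88(7167) = 939 + 6306.96 = 7245.96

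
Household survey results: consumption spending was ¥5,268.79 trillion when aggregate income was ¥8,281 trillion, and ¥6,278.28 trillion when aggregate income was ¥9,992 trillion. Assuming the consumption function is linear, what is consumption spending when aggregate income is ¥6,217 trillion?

C = 4051.03

MPC = (6278.28 − 5268.79)/(9992 − 8281) = 1009.49/1711 = 0.59
a = 5268.79 − 0.59(8281) = 5268.79 − 4885.79 = 383
C = 383 + 0.59(6217) = 383 + 3668.03 = 4051.03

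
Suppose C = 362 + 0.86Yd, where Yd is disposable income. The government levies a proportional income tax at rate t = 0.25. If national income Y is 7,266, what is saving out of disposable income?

S = 400.93

Yd = (1 − 0.25)(7266) = 0.75(7266) = 5449.5
C = 362 + 0.86(5449.5) = 362 + 4686.57 = 5048.57
S = Yd − C = 5449.5 − 5048.57 = 400.93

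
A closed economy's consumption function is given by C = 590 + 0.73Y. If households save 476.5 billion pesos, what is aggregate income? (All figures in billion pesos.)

S = Y − C = -590 + 0.27Y
-590 + 0.27Y = 476.5, so 0.27Y = 1066.5 and Y = 3950

Y = 3950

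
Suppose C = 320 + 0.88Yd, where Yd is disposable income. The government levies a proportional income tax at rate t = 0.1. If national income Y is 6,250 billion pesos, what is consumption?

C = 5270

Yd = (1 − 0.1)(6250) = 0.9(6250) = 5625
C = 320 + 0.88(5625) = 320 + 4950 = 5270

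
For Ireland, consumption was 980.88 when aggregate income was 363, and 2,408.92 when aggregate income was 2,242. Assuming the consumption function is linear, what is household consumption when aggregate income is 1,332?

C = 1717.32

MPC = (2408.92 − 980.88)/(2242 − 363) = 1428.04/1879 = 0.76
a = 980.88 − 0.76(363) = 980.88 − 275.88 = 705
C = 705 + 0.76(1332) = 705 + 1012.32 = 1717.32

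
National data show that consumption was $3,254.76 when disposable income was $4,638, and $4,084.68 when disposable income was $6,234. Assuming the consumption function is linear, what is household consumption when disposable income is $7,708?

C = 4851.16

MPC = (4084.68 − 3254.76)/(6234 − 4638) = 829.92/1596 = 0.52
a = 3254.76 − 0.52(4638) = 3254.76 − 2411.76 = 843
C = 843 + 0.52(7708) = 843 + 4008.16 = 4851.16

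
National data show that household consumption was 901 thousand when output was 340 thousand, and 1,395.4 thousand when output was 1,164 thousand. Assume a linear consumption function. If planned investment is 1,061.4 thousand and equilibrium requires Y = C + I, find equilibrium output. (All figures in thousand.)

Y = 4396

MPC = (1395.4 − 901)/(1164 − 340) = 494.4/824 = 0.6
a = 901 − 0.6(340) = 697
Equilibrium: Y = 697 + 0.6Y + 1061.4
0.4Y = 1758.4, so Y = 1758.4/0.4 = 4396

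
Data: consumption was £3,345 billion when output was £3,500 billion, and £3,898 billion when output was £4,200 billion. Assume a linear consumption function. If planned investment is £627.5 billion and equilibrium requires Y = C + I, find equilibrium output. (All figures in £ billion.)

MPC = (3898 − 3345)/(4200 − 3500) = 553/700 = 0.79
a = 3345 − 0.79(3500) = 580
Equilibrium: Y = 580 + 0.79Y + 627.5
0.21Y = 1207.5, so Y = 1207.5/0.21 = 5750

Y = 5750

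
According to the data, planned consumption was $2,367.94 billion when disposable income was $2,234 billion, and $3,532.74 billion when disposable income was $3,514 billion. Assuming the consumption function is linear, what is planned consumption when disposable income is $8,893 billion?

MPC = (3532.74 − 2367.94)/(3514 − 2234) = 1164.8/1280 = 0.91
a = 2367.94 − 0.91(2234) = 2367.94 − 2032.94 = 335
C = 335 + 0.91(8893) = 335 + 8092.63 = 8427.63

C = 8427.63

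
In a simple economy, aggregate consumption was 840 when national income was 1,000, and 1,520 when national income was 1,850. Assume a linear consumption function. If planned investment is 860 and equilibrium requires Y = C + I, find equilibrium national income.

MPC = (1520 − 840)/(1850 − 1000) = 680/850 = 0.8
a = 840 − 0.8(1000) = 40
Equilibrium: Y = 40 + 0.8Y + 860
0.2Y = 900, so Y = 900/0.2 = 4500

Y = 4500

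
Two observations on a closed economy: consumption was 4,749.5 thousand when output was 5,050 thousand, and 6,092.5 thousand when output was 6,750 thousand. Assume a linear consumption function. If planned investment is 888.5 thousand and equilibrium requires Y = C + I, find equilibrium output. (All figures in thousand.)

Y = 7850

MPC = (6092.5 − 4749.5)/(6750 − 5050) = 1343/1700 = 0.79
a = 4749.5 − 0.79(5050) = 760
Equilibrium: Y = 760 + 0.79Y + 888.5
0.21Y = 1648.5, so Y = 1648.5/0.21 = 7850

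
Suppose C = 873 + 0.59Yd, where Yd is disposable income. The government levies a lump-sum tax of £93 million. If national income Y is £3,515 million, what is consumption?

C = 2891.98

Yd = Y − T = 3515 − 93 = 3422
C = 873 + 0.59(3422) = 873 + 2018.98 = 2891.98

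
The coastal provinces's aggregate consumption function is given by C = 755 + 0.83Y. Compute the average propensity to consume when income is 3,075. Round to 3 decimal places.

C = 755 + 0.83(3075) = 3307.25
APC = C/Y = 3307.25/3075 = 1.076

APC = 1.076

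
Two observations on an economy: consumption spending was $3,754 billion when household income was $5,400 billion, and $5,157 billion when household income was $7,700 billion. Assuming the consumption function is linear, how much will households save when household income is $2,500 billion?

MPC = (5157 − 3754)/(7700 − 5400) = 1403/2300 = 0.61
a = 3754 − 0.61(5400) = 3754 − 3294 = 460
C = 460 + 0.61(2500) = 1985
S = 2500 − 1985 = 515

S = 515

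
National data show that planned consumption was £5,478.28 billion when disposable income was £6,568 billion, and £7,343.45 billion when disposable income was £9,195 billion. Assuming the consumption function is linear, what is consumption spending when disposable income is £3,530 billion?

C = 3321.3

MPC = (7343.45 − 5478.28)/(9195 − 6568) = 1865.17/2627 = 0.71
a = 5478.28 − 0.71(6568) = 5478.28 − 4663.28 = 815
C = 815 + 0.71(3530) = 815 + 2506.3 = 3321.3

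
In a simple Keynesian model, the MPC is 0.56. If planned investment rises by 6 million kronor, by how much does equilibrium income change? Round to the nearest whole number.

The multiplier is 1/(1 − MPC) = 1/0.44.
ΔY = 6/0.44 = 13.64 ≈ 14

ΔY ≈ 14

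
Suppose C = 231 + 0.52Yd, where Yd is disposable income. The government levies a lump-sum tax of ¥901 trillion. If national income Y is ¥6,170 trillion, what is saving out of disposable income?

Yd = Y − T = 6170 − 901 = 5269
C = 231 + 0.52(5269) = 231 + 2739.88 = 2970.88
S = Yd − C = 5269 − 2970.88 = 2298.12

S = 2298.12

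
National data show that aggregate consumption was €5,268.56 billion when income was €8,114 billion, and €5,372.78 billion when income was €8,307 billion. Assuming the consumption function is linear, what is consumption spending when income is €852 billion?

MPC = (5372.78 − 5268.56)/(8307 − 8114) = 104.22/193 = 0.54
a = 5268.56 − 0.54(8114) = 5268.56 − 4381.56 = 887
C = 887 + 0.54(852) = 887 + 460.08 = 1347.08

C = 1347.08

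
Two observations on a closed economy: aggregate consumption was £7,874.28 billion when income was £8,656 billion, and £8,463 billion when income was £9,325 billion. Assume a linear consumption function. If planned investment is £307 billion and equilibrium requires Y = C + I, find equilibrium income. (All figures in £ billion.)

MPC = (8463 − 7874.28)/(9325 − 8656) = 588.72/669 = 0.88
a = 7874.28 − 0.88(8656) = 257
Equilibrium: Y = 257 + 0.88Y + 307
0.12Y = 564, so Y = 564/0.12 = 4700

Y = 4700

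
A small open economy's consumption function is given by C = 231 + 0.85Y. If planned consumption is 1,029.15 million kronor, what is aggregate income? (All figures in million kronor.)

Y = 939

231 + 0.85Y = 1029.15
0.85Y = 798.15, so Y = 798.15/0.85 = 939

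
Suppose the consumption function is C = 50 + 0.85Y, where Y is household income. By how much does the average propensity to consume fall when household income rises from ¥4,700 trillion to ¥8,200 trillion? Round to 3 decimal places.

At Y = 4700: C = 50 + 0.85(4700) = 4045, APC = 4045/4700 = 0.8606
At Y = 8200: C = 7020, APC = 7020/8200 = 0.8561
Fall in APC = 0.8606 − 0.8561 = 0.0045 ≈ 0.005

ΔAPC = 0.005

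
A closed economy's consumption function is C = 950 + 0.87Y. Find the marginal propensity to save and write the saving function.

MPS = 1 − MPC = 1 − 0.87 = 0.13
S = Y − C = -950 + 0.13Y

MPS = 0.13; S = -950 + 0.13Y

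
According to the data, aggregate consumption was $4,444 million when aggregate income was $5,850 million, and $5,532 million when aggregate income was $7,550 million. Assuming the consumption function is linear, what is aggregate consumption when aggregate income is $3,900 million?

C = 3196

MPC = (5532 − 4444)/(7550 − 5850) = 1088/1700 = 0.64
a = 4444 − 0.64(5850) = 4444 − 3744 = 700
C = 700 + 0.64(3900) = 700 + 2496 = 3196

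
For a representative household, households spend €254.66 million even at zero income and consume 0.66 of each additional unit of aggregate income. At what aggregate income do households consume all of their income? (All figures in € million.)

At break-even, C = Y: 254.66 + 0.66Y = Y
0.34Y = 254.66, so Y = 254.66/0.34 = 749

Y = 749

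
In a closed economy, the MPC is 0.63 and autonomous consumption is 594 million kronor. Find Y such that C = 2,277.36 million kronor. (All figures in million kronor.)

594 + 0.63Y = 2277.36
0.63Y = 1683.36, so Y = 1683.36/0.63 = 2672

Y = 2672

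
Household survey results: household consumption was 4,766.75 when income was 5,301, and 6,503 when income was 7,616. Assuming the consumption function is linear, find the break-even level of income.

MPC = (6503 − 4766.75)/(7616 − 5301) = 1736.25/2315 = 0.75
a = 4766.75 − 0.75(5301) = 4766.75 − 3975.75 = 791
Break-even: Y = a/(1−MPC) = 791/0.25 = 3164

Y = 3164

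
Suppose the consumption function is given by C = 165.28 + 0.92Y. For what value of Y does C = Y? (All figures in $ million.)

At break-even, C = Y: 165.28 + 0.92Y = Y
0.08Y = 165.28, so Y = 165.28/0.08 = 2066

Y = 2066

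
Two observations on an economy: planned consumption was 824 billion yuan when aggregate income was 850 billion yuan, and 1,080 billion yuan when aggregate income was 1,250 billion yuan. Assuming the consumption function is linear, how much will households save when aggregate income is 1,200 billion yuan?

S = 152

MPC = (1080 − 824)/(1250 − 850) = 256/400 = 0.64
a = 824 − 0.64(850) = 824 − 544 = 280
C = 280 + 0.64(1200) = 1048
S = 1200 − 1048 = 152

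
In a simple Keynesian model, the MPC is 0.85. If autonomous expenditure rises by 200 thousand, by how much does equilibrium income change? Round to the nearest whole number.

The multiplier is 1/(1 − MPC) = 1/0.15.
ΔY = 200/0.15 = 1333.33 ≈ 1333

ΔY ≈ 1333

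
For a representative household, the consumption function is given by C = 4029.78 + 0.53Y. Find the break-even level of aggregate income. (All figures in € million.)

At break-even, C = Y: 4029.78 + 0.53Y = Y
0.47Y = 4029.78, so Y = 4029.78/0.47 = 8574

Y = 8574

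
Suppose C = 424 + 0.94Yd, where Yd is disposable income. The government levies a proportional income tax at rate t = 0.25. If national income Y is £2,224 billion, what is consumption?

Yd = (1 − 0.25)(2224) = 0.75(2224) = 1668
C = 424 + 0.94(1668) = 424 + 1567.92 = 1991.92

C = 1991.92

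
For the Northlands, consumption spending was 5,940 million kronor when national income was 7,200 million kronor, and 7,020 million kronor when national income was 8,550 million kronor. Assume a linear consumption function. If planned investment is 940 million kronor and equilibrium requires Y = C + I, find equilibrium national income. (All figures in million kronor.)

Y = 5600

MPC = (7020 − 5940)/(8550 − 7200) = 1080/1350 = 0.8
a = 5940 − 0.8(7200) = 180
Equilibrium: Y = 180 + 0.8Y + 940
0.2Y = 1120, so Y = 1120/0.2 = 5600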